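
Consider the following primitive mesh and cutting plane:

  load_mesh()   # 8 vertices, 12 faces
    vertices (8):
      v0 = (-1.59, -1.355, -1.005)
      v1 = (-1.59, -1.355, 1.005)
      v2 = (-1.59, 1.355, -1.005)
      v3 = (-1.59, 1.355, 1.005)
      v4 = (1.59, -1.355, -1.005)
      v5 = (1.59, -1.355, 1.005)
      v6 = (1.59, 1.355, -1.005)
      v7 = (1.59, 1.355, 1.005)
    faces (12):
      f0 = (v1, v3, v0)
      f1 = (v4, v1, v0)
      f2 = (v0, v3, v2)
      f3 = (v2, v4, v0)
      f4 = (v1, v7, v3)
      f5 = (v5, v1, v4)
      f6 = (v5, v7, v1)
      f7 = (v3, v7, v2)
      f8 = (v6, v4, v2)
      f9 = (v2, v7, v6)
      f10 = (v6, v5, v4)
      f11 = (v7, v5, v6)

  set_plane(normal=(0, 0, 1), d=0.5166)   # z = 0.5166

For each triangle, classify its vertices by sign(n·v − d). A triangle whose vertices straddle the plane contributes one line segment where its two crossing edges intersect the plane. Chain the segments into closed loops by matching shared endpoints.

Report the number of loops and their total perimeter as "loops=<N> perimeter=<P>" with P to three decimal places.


loops=1 perimeter=11.780

Straddling triangles (8 of 12):
  (v1,v3,v0) [++-] → (-1.59, 0.69651, 0.5166)–(-1.59, -1.355, 0.5166)  len=2.0515
  (v4,v1,v0) [-+-] → (-0.817307, -1.355, 0.5166)–(-1.59, -1.355, 0.5166)  len=0.7727
  (v0,v3,v2) [-+-] → (-1.59, 0.69651, 0.5166)–(-1.59, 1.355, 0.5166)  len=0.6585
  (v5,v1,v4) [++-] → (-0.817307, -1.355, 0.5166)–(1.59, -1.355, 0.5166)  len=2.4073
  (v3,v7,v2) [++-] → (0.817307, 1.355, 0.5166)–(-1.59, 1.355, 0.5166)  len=2.4073
  (v2,v7,v6) [-+-] → (0.817307, 1.355, 0.5166)–(1.59, 1.355, 0.5166)  len=0.7727
  (v6,v5,v4) [-+-] → (1.59, -0.69651, 0.5166)–(1.59, -1.355, 0.5166)  len=0.6585
  (v7,v5,v6) [++-] → (1.59, -0.69651, 0.5166)–(1.59, 1.355, 0.5166)  len=2.0515

Chained into 1 loop(s):
  loop 1: 8 segments, perimeter = 11.7800
Total perimeter = 11.780


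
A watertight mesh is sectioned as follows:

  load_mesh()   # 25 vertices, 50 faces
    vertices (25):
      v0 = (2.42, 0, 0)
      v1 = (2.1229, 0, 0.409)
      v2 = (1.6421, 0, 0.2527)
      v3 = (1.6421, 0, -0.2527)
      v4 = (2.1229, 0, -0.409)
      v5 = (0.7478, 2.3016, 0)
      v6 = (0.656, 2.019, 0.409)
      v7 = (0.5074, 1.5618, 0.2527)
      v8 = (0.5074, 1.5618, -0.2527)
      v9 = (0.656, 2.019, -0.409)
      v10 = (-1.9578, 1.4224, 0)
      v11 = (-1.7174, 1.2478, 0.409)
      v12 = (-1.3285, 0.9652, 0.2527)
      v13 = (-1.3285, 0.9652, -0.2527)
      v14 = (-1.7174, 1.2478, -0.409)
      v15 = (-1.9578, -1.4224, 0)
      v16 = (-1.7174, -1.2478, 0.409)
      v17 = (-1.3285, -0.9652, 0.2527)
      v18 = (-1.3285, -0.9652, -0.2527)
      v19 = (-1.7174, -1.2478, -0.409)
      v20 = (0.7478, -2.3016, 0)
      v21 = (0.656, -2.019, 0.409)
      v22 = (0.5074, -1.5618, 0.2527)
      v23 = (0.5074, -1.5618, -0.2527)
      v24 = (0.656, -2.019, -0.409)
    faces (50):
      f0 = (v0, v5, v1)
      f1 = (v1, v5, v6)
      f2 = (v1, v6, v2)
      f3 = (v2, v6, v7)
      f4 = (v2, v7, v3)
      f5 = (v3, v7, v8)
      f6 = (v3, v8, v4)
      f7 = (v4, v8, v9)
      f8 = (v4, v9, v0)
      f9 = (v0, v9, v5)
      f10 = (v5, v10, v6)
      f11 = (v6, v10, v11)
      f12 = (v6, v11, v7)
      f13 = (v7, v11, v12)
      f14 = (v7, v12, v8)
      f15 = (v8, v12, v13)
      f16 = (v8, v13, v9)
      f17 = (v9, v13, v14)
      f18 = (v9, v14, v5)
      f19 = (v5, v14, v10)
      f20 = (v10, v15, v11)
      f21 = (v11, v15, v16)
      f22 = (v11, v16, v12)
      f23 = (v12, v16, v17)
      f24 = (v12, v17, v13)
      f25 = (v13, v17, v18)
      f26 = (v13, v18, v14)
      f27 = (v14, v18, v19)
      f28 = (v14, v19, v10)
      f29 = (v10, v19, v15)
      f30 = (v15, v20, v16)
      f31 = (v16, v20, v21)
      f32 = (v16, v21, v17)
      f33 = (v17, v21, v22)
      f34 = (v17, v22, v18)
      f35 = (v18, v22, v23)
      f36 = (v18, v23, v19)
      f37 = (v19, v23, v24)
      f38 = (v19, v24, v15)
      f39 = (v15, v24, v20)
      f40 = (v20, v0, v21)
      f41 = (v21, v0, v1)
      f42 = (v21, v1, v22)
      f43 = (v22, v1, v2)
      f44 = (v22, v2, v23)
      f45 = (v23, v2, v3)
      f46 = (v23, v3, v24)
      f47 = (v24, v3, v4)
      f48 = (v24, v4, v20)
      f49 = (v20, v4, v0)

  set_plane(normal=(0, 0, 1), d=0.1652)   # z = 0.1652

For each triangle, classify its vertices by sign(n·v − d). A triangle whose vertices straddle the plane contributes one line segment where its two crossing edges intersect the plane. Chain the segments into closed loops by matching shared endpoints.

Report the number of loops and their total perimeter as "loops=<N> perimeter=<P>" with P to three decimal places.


loops=2 perimeter=23.171

Straddling triangles (20 of 50):
  (v0,v5,v1) [--+] → (1.30322, 1.37196, 0.1652)–(2.3, 0, 0.1652)  len=1.6958
  (v1,v5,v6) [+-+] → (1.30322, 1.37196, 0.1652)–(0.710721, 2.18745, 0.1652)  len=1.0080
  (v2,v7,v3) [++-] → (0.703851, 1.29141, 0.1652)–(1.6421, 0, 0.1652)  len=1.5963
  (v3,v7,v8) [-+-] → (0.703851, 1.29141, 0.1652)–(0.5074, 1.5618, 0.1652)  len=0.3342
  (v5,v10,v6) [--+] → (-0.902055, 1.66337, 0.1652)–(0.710721, 2.18745, 0.1652)  len=1.6958
  (v6,v10,v11) [+-+] → (-0.902055, 1.66337, 0.1652)–(-1.8607, 1.35188, 0.1652)  len=1.0080
  (v7,v12,v8) [++-] → (-1.01065, 1.06849, 0.1652)–(0.5074, 1.5618, 0.1652)  len=1.5962
  (v8,v12,v13) [-+-] → (-1.01065, 1.06849, 0.1652)–(-1.3285, 0.9652, 0.1652)  len=0.3342
  (v10,v15,v11) [--+] → (-1.8607, -0.343874, 0.1652)–(-1.8607, 1.35188, 0.1652)  len=1.6958
  (v11,v15,v16) [+-+] → (-1.8607, -0.343874, 0.1652)–(-1.8607, -1.35188, 0.1652)  len=1.0080
  (v12,v17,v13) [++-] → (-1.3285, -0.630989, 0.1652)–(-1.3285, 0.9652, 0.1652)  len=1.5962
  (v13,v17,v18) [-+-] → (-1.3285, -0.630989, 0.1652)–(-1.3285, -0.9652, 0.1652)  len=0.3342
  (v15,v20,v16) [--+] → (-0.247924, -1.87596, 0.1652)–(-1.8607, -1.35188, 0.1652)  len=1.6958
  (v16,v20,v21) [+-+] → (-0.247924, -1.87596, 0.1652)–(0.710721, -2.18745, 0.1652)  len=1.0080
  (v17,v22,v18) [++-] → (0.18955, -1.45851, 0.1652)–(-1.3285, -0.9652, 0.1652)  len=1.5962
  (v18,v22,v23) [-+-] → (0.18955, -1.45851, 0.1652)–(0.5074, -1.5618, 0.1652)  len=0.3342
  (v20,v0,v21) [--+] → (1.7075, -0.815498, 0.1652)–(0.710721, -2.18745, 0.1652)  len=1.6958
  (v21,v0,v1) [+-+] → (1.7075, -0.815498, 0.1652)–(2.3, 0, 0.1652)  len=1.0080
  (v22,v2,v23) [++-] → (1.44565, -0.270395, 0.1652)–(0.5074, -1.5618, 0.1652)  len=1.5963
  (v23,v2,v3) [-+-] → (1.44565, -0.270395, 0.1652)–(1.6421, 0, 0.1652)  len=0.3342

Chained into 2 loop(s):
  loop 1: 10 segments, perimeter = 13.5190
  loop 2: 10 segments, perimeter = 9.6522
Total perimeter = 23.171


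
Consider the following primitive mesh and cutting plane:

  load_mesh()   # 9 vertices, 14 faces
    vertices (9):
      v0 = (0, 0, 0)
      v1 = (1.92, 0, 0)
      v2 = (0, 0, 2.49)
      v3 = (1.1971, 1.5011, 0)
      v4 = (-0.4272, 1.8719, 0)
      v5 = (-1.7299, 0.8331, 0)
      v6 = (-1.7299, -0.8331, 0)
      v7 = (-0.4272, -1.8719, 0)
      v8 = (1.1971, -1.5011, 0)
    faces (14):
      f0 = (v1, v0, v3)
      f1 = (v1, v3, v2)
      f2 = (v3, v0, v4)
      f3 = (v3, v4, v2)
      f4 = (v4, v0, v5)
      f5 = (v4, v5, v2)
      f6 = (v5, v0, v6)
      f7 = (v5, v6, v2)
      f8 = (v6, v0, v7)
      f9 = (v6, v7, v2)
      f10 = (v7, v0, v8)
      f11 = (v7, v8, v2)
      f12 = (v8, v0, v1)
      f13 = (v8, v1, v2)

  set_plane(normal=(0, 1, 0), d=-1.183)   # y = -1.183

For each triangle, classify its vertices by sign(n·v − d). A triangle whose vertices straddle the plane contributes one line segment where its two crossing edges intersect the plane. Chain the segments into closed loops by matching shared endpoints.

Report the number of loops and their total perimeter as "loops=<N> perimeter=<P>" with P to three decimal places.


Straddling triangles (6 of 14):
  (v6,v0,v7) [++-] → (-0.269981, -1.183, 0)–(-1.29111, -1.183, 0)  len=1.0211
  (v6,v7,v2) [+-+] → (-1.29111, -1.183, 0)–(-0.269981, -1.183, 0.916374)  len=1.3720
  (v7,v0,v8) [-+-] → (-0.269981, -1.183, 0)–(0.943421, -1.183, 0)  len=1.2134
  (v7,v8,v2) [--+] → (0.943421, -1.183, 0.527659)–(-0.269981, -1.183, 0.916374)  len=1.2741
  (v8,v0,v1) [-++] → (0.943421, -1.183, 0)–(1.35029, -1.183, 0)  len=0.4069
  (v8,v1,v2) [-++] → (1.35029, -1.183, 0)–(0.943421, -1.183, 0.527659)  len=0.6663

Chained into 1 loop(s):
  loop 1: 6 segments, perimeter = 5.9539
Total perimeter = 5.954

loops=1 perimeter=5.954


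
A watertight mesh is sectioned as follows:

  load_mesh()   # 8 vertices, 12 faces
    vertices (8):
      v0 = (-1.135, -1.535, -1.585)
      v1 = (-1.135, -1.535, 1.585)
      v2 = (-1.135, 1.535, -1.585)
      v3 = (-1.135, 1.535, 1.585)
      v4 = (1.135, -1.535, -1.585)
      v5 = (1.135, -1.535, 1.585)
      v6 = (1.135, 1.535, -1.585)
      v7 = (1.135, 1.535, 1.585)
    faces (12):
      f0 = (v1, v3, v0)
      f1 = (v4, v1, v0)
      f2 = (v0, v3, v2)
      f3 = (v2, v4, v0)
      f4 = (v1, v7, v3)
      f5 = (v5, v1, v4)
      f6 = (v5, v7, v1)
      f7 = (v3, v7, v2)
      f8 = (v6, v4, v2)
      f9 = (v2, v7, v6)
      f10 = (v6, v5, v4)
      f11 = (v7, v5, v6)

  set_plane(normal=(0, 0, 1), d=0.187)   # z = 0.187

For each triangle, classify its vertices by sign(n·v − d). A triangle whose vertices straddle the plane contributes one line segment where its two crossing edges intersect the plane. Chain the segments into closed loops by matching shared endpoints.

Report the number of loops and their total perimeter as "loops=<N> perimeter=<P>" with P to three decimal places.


loops=1 perimeter=10.680

Straddling triangles (8 of 12):
  (v1,v3,v0) [++-] → (-1.135, 0.181101, 0.187)–(-1.135, -1.535, 0.187)  len=1.7161
  (v4,v1,v0) [-+-] → (-0.133909, -1.535, 0.187)–(-1.135, -1.535, 0.187)  len=1.0011
  (v0,v3,v2) [-+-] → (-1.135, 0.181101, 0.187)–(-1.135, 1.535, 0.187)  len=1.3539
  (v5,v1,v4) [++-] → (-0.133909, -1.535, 0.187)–(1.135, -1.535, 0.187)  len=1.2689
  (v3,v7,v2) [++-] → (0.133909, 1.535, 0.187)–(-1.135, 1.535, 0.187)  len=1.2689
  (v2,v7,v6) [-+-] → (0.133909, 1.535, 0.187)–(1.135, 1.535, 0.187)  len=1.0011
  (v6,v5,v4) [-+-] → (1.135, -0.181101, 0.187)–(1.135, -1.535, 0.187)  len=1.3539
  (v7,v5,v6) [++-] → (1.135, -0.181101, 0.187)–(1.135, 1.535, 0.187)  len=1.7161

Chained into 1 loop(s):
  loop 1: 8 segments, perimeter = 10.6800
Total perimeter = 10.680


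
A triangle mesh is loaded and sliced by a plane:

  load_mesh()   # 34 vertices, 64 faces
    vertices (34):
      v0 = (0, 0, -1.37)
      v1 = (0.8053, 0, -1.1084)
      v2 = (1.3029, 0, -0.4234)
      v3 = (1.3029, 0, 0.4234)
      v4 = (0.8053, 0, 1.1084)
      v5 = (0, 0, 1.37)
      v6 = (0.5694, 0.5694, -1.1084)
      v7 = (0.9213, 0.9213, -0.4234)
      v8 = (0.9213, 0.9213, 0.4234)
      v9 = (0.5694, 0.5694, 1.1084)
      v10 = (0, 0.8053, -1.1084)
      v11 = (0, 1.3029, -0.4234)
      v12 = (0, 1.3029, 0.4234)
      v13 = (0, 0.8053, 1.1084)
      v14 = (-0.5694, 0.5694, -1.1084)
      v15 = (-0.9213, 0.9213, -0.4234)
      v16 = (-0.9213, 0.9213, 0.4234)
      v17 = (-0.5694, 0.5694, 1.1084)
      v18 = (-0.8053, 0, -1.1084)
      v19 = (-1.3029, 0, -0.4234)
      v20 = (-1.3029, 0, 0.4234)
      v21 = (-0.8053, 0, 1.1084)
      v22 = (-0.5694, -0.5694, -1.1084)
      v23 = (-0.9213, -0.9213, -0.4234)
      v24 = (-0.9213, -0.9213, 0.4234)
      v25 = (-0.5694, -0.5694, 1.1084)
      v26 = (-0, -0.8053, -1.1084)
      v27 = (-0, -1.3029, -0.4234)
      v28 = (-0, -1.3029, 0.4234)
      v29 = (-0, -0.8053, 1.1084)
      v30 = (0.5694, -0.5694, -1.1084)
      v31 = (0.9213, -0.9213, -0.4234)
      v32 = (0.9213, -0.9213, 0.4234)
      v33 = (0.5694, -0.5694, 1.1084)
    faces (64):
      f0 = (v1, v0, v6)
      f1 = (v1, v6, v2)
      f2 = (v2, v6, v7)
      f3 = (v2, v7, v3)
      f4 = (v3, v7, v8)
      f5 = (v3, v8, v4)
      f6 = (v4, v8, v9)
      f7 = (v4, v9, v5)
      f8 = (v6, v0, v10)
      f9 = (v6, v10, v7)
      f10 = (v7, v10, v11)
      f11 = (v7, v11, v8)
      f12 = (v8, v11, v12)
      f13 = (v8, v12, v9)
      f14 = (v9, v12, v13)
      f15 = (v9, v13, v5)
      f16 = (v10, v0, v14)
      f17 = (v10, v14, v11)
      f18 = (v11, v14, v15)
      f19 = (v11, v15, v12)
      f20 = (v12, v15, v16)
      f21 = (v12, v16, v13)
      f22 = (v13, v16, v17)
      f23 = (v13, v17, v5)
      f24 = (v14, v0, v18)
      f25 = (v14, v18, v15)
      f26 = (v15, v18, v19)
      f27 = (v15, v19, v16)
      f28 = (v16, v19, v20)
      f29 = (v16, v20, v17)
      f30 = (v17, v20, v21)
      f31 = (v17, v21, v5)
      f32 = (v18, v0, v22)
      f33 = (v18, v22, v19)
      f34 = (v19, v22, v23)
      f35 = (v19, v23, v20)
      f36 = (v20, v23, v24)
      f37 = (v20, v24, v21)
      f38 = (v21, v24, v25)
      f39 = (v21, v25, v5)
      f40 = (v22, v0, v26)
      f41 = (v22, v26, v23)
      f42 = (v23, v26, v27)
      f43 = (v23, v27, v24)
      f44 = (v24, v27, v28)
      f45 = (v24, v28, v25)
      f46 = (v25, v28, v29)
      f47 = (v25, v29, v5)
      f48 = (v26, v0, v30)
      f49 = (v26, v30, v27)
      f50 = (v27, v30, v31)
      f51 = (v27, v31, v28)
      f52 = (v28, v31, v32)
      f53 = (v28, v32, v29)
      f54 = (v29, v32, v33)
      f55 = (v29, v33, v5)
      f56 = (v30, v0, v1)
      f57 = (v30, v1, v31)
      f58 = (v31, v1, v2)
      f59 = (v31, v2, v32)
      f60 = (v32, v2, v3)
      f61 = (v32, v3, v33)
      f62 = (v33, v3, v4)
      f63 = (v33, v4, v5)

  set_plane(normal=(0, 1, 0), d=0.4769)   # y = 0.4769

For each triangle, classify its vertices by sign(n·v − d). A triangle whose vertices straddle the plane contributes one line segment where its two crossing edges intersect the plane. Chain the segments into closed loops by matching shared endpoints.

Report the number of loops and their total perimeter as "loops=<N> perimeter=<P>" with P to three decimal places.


loops=1 perimeter=7.555

Straddling triangles (20 of 64):
  (v1,v0,v6) [--+] → (0.4769, 0.4769, -1.1509)–(0.607722, 0.4769, -1.1084)  len=0.1376
  (v1,v6,v2) [-+-] → (0.607722, 0.4769, -1.1084)–(0.688558, 0.4769, -0.997121)  len=0.1375
  (v2,v6,v7) [-++] → (0.688558, 0.4769, -0.997121)–(1.10537, 0.4769, -0.4234)  len=0.7091
  (v2,v7,v3) [-+-] → (1.10537, 0.4769, -0.4234)–(1.10537, 0.4769, -0.014936)  len=0.4085
  (v3,v7,v8) [-++] → (1.10537, 0.4769, -0.014936)–(1.10537, 0.4769, 0.4234)  len=0.4383
  (v3,v8,v4) [-+-] → (1.10537, 0.4769, 0.4234)–(0.865346, 0.4769, 0.753818)  len=0.4084
  (v4,v8,v9) [-++] → (0.865346, 0.4769, 0.753818)–(0.607722, 0.4769, 1.1084)  len=0.4383
  (v4,v9,v5) [-+-] → (0.607722, 0.4769, 1.1084)–(0.4769, 0.4769, 1.1509)  len=0.1376
  (v6,v0,v10) [+-+] → (0.4769, 0.4769, -1.1509)–(0, 0.4769, -1.21508)  len=0.4812
  (v9,v13,v5) [++-] → (0, 0.4769, 1.21508)–(0.4769, 0.4769, 1.1509)  len=0.4812
  (v10,v0,v14) [+-+] → (0, 0.4769, -1.21508)–(-0.4769, 0.4769, -1.1509)  len=0.4812
  (v13,v17,v5) [++-] → (-0.4769, 0.4769, 1.1509)–(0, 0.4769, 1.21508)  len=0.4812
  (v14,v0,v18) [+--] → (-0.4769, 0.4769, -1.1509)–(-0.607722, 0.4769, -1.1084)  len=0.1376
  (v14,v18,v15) [+-+] → (-0.607722, 0.4769, -1.1084)–(-0.865346, 0.4769, -0.753818)  len=0.4383
  (v15,v18,v19) [+--] → (-0.865346, 0.4769, -0.753818)–(-1.10537, 0.4769, -0.4234)  len=0.4084
  (v15,v19,v16) [+-+] → (-1.10537, 0.4769, -0.4234)–(-1.10537, 0.4769, 0.014936)  len=0.4383
  (v16,v19,v20) [+--] → (-1.10537, 0.4769, 0.014936)–(-1.10537, 0.4769, 0.4234)  len=0.4085
  (v16,v20,v17) [+-+] → (-1.10537, 0.4769, 0.4234)–(-0.688558, 0.4769, 0.997121)  len=0.7091
  (v17,v20,v21) [+--] → (-0.688558, 0.4769, 0.997121)–(-0.607722, 0.4769, 1.1084)  len=0.1375
  (v17,v21,v5) [+--] → (-0.607722, 0.4769, 1.1084)–(-0.4769, 0.4769, 1.1509)  len=0.1376

Chained into 1 loop(s):
  loop 1: 20 segments, perimeter = 7.5554
Total perimeter = 7.555


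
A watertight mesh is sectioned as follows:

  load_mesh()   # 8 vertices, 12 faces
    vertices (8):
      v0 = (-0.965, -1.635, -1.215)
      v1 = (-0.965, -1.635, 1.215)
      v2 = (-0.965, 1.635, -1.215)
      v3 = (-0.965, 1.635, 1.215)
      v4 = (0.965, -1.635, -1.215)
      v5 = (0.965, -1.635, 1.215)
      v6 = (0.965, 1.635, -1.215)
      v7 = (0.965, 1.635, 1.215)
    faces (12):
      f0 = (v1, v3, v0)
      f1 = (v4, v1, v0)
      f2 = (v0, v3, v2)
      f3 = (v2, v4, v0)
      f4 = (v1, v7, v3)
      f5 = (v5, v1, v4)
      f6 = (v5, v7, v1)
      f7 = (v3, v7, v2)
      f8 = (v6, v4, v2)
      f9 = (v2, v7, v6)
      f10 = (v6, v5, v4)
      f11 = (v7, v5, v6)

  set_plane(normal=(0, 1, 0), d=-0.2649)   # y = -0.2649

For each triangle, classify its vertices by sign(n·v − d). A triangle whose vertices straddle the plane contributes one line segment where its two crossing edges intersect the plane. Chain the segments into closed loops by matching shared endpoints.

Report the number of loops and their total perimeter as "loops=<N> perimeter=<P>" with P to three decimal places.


loops=1 perimeter=8.720

Straddling triangles (8 of 12):
  (v1,v3,v0) [-+-] → (-0.965, -0.2649, 1.215)–(-0.965, -0.2649, -0.196852)  len=1.4119
  (v0,v3,v2) [-++] → (-0.965, -0.2649, -0.196852)–(-0.965, -0.2649, -1.215)  len=1.0181
  (v2,v4,v0) [+--] → (0.156348, -0.2649, -1.215)–(-0.965, -0.2649, -1.215)  len=1.1213
  (v1,v7,v3) [-++] → (-0.156348, -0.2649, 1.215)–(-0.965, -0.2649, 1.215)  len=0.8087
  (v5,v7,v1) [-+-] → (0.965, -0.2649, 1.215)–(-0.156348, -0.2649, 1.215)  len=1.1213
  (v6,v4,v2) [+-+] → (0.965, -0.2649, -1.215)–(0.156348, -0.2649, -1.215)  len=0.8087
  (v6,v5,v4) [+--] → (0.965, -0.2649, 0.196852)–(0.965, -0.2649, -1.215)  len=1.4119
  (v7,v5,v6) [+-+] → (0.965, -0.2649, 1.215)–(0.965, -0.2649, 0.196852)  len=1.0181

Chained into 1 loop(s):
  loop 1: 8 segments, perimeter = 8.7200
Total perimeter = 8.720


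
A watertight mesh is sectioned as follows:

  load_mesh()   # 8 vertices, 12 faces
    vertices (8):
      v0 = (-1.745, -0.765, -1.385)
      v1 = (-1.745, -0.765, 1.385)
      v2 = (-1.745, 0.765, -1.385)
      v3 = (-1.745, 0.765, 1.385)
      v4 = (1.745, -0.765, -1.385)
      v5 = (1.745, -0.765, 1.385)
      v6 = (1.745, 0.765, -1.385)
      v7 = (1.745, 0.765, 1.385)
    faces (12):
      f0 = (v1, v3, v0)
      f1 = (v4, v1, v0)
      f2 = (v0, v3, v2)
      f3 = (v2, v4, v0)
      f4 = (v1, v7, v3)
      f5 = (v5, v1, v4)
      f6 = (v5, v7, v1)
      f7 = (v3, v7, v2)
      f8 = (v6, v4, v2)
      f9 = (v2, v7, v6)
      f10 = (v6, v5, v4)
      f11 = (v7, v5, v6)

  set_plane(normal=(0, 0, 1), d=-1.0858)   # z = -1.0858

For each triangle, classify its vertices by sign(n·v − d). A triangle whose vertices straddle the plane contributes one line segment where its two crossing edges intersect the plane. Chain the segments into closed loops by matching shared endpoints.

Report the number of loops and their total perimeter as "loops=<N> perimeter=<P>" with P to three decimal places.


Straddling triangles (8 of 12):
  (v1,v3,v0) [++-] → (-1.745, -0.599738, -1.0858)–(-1.745, -0.765, -1.0858)  len=0.1653
  (v4,v1,v0) [-+-] → (1.36803, -0.765, -1.0858)–(-1.745, -0.765, -1.0858)  len=3.1130
  (v0,v3,v2) [-+-] → (-1.745, -0.599738, -1.0858)–(-1.745, 0.765, -1.0858)  len=1.3647
  (v5,v1,v4) [++-] → (1.36803, -0.765, -1.0858)–(1.745, -0.765, -1.0858)  len=0.3770
  (v3,v7,v2) [++-] → (-1.36803, 0.765, -1.0858)–(-1.745, 0.765, -1.0858)  len=0.3770
  (v2,v7,v6) [-+-] → (-1.36803, 0.765, -1.0858)–(1.745, 0.765, -1.0858)  len=3.1130
  (v6,v5,v4) [-+-] → (1.745, 0.599738, -1.0858)–(1.745, -0.765, -1.0858)  len=1.3647
  (v7,v5,v6) [++-] → (1.745, 0.599738, -1.0858)–(1.745, 0.765, -1.0858)  len=0.1653

Chained into 1 loop(s):
  loop 1: 8 segments, perimeter = 10.0400
Total perimeter = 10.040

loops=1 perimeter=10.040


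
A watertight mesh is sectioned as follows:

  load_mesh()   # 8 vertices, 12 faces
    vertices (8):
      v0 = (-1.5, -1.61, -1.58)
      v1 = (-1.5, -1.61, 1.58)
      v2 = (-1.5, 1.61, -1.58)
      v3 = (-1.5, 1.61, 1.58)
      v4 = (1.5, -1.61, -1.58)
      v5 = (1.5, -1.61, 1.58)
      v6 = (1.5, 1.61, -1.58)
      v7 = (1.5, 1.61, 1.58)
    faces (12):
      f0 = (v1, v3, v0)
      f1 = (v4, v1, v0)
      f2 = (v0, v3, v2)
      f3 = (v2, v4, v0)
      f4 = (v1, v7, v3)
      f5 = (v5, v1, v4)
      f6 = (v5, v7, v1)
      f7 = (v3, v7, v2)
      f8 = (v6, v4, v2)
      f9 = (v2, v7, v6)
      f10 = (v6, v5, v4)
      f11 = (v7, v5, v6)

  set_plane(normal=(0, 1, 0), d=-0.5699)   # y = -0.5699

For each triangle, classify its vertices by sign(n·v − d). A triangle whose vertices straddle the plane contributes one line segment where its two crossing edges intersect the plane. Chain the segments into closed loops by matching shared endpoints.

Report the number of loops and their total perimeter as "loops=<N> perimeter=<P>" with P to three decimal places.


loops=1 perimeter=12.320

Straddling triangles (8 of 12):
  (v1,v3,v0) [-+-] → (-1.5, -0.5699, 1.58)–(-1.5, -0.5699, -0.559281)  len=2.1393
  (v0,v3,v2) [-++] → (-1.5, -0.5699, -0.559281)–(-1.5, -0.5699, -1.58)  len=1.0207
  (v2,v4,v0) [+--] → (0.530963, -0.5699, -1.58)–(-1.5, -0.5699, -1.58)  len=2.0310
  (v1,v7,v3) [-++] → (-0.530963, -0.5699, 1.58)–(-1.5, -0.5699, 1.58)  len=0.9690
  (v5,v7,v1) [-+-] → (1.5, -0.5699, 1.58)–(-0.530963, -0.5699, 1.58)  len=2.0310
  (v6,v4,v2) [+-+] → (1.5, -0.5699, -1.58)–(0.530963, -0.5699, -1.58)  len=0.9690
  (v6,v5,v4) [+--] → (1.5, -0.5699, 0.559281)–(1.5, -0.5699, -1.58)  len=2.1393
  (v7,v5,v6) [+-+] → (1.5, -0.5699, 1.58)–(1.5, -0.5699, 0.559281)  len=1.0207

Chained into 1 loop(s):
  loop 1: 8 segments, perimeter = 12.3200
Total perimeter = 12.320


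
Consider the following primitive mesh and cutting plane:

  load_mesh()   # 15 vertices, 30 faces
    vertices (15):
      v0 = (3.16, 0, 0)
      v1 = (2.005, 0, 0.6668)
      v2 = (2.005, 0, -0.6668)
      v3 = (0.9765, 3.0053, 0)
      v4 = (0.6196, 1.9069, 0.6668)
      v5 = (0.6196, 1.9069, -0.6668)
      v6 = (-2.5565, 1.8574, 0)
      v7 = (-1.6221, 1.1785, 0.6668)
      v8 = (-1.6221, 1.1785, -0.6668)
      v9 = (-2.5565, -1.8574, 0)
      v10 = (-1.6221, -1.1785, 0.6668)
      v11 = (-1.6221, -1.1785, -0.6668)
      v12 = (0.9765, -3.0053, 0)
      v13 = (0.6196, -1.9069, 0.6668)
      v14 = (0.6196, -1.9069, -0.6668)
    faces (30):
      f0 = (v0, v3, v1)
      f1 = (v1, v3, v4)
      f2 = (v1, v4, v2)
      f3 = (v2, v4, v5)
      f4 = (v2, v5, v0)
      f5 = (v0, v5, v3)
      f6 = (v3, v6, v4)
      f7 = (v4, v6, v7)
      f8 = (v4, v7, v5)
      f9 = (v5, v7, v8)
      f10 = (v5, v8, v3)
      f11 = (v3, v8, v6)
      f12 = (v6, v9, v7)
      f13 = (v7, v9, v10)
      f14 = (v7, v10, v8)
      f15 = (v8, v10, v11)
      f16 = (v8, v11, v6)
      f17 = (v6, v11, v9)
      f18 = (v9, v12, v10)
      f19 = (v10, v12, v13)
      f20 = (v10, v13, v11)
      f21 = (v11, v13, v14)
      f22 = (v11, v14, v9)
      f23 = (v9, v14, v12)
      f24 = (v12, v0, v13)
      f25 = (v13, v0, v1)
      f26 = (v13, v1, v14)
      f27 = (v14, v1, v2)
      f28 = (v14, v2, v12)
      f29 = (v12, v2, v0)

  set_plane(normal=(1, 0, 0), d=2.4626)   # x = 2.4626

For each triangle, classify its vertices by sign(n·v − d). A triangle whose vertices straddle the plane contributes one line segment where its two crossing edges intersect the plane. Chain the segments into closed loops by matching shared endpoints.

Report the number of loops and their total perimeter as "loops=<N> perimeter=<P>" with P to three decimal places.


loops=1 perimeter=4.164

Straddling triangles (6 of 30):
  (v0,v3,v1) [+--] → (2.4626, 0.959879, 0)–(2.4626, 0, 0.40262)  len=1.0409
  (v2,v5,v0) [--+] → (2.4626, 0.523489, -0.183052)–(2.4626, 0, -0.40262)  len=0.5677
  (v0,v5,v3) [+--] → (2.4626, 0.523489, -0.183052)–(2.4626, 0.959879, 0)  len=0.4732
  (v12,v0,v13) [-+-] → (2.4626, -0.959879, 0)–(2.4626, -0.523489, 0.183052)  len=0.4732
  (v13,v0,v1) [-+-] → (2.4626, -0.523489, 0.183052)–(2.4626, 0, 0.40262)  len=0.5677
  (v12,v2,v0) [--+] → (2.4626, 0, -0.40262)–(2.4626, -0.959879, 0)  len=1.0409

Chained into 1 loop(s):
  loop 1: 6 segments, perimeter = 4.1636
Total perimeter = 4.164


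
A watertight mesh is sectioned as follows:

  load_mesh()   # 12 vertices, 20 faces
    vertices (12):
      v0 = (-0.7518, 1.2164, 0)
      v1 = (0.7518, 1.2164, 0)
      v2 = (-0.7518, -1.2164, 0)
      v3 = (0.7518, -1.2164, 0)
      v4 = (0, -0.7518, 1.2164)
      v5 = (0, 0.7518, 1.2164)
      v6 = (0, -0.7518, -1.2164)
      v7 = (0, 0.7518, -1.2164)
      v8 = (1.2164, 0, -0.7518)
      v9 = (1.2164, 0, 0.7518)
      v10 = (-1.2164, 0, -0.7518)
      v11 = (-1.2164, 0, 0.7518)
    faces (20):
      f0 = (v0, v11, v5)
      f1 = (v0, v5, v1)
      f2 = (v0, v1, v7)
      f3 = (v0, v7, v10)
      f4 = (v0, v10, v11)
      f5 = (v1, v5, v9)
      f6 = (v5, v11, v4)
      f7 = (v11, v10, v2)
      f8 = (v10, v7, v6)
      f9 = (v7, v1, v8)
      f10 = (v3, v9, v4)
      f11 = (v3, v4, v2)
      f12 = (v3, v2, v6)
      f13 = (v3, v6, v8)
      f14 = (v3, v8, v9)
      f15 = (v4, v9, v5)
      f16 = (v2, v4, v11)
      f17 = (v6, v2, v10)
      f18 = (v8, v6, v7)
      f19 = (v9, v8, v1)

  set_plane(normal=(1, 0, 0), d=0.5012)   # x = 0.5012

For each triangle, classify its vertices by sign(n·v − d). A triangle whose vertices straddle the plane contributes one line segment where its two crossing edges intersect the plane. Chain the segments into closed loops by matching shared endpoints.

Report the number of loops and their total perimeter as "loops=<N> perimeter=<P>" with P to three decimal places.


loops=1 perimeter=7.009

Straddling triangles (10 of 20):
  (v0,v5,v1) [--+] → (0.5012, 1.06153, 0.405467)–(0.5012, 1.2164, 0)  len=0.4340
  (v0,v1,v7) [-+-] → (0.5012, 1.2164, 0)–(0.5012, 1.06153, -0.405467)  len=0.4340
  (v1,v5,v9) [+-+] → (0.5012, 1.06153, 0.405467)–(0.5012, 0.442032, 1.02497)  len=0.8761
  (v7,v1,v8) [-++] → (0.5012, 1.06153, -0.405467)–(0.5012, 0.442032, -1.02497)  len=0.8761
  (v3,v9,v4) [++-] → (0.5012, -0.442032, 1.02497)–(0.5012, -1.06153, 0.405467)  len=0.8761
  (v3,v4,v2) [+--] → (0.5012, -1.06153, 0.405467)–(0.5012, -1.2164, 0)  len=0.4340
  (v3,v2,v6) [+--] → (0.5012, -1.2164, 0)–(0.5012, -1.06153, -0.405467)  len=0.4340
  (v3,v6,v8) [+-+] → (0.5012, -1.06153, -0.405467)–(0.5012, -0.442032, -1.02497)  len=0.8761
  (v4,v9,v5) [-+-] → (0.5012, -0.442032, 1.02497)–(0.5012, 0.442032, 1.02497)  len=0.8841
  (v8,v6,v7) [+--] → (0.5012, -0.442032, -1.02497)–(0.5012, 0.442032, -1.02497)  len=0.8841

Chained into 1 loop(s):
  loop 1: 10 segments, perimeter = 7.0087
Total perimeter = 7.009


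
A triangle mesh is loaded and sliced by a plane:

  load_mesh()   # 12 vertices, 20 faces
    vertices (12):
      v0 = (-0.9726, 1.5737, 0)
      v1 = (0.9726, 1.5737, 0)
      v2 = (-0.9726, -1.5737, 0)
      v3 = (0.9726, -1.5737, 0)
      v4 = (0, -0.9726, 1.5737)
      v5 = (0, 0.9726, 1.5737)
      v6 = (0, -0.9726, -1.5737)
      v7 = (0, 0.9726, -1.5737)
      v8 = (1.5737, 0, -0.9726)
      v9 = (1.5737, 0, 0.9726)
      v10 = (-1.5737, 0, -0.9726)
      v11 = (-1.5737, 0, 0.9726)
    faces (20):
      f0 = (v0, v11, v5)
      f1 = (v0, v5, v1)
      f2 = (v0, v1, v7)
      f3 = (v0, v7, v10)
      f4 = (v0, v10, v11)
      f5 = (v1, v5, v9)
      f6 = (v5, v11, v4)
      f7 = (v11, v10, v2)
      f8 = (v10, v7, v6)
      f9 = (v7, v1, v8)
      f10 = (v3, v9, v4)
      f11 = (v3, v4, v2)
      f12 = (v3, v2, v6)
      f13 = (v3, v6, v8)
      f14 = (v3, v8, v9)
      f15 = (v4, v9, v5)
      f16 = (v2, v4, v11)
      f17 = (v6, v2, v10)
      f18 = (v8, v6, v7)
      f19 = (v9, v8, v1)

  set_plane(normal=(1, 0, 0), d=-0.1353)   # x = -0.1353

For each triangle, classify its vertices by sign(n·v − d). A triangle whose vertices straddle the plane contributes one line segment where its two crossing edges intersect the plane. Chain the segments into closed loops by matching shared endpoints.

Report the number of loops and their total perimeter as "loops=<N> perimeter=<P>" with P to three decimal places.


Straddling triangles (10 of 20):
  (v0,v11,v5) [--+] → (-0.1353, 0.88898, 1.52202)–(-0.1353, 1.05622, 1.35478)  len=0.2365
  (v0,v5,v1) [-++] → (-0.1353, 1.05622, 1.35478)–(-0.1353, 1.5737, 0)  len=1.4502
  (v0,v1,v7) [-++] → (-0.1353, 1.5737, 0)–(-0.1353, 1.05622, -1.35478)  len=1.4502
  (v0,v7,v10) [-+-] → (-0.1353, 1.05622, -1.35478)–(-0.1353, 0.88898, -1.52202)  len=0.2365
  (v5,v11,v4) [+-+] → (-0.1353, 0.88898, 1.52202)–(-0.1353, -0.88898, 1.52202)  len=1.7780
  (v10,v7,v6) [-++] → (-0.1353, 0.88898, -1.52202)–(-0.1353, -0.88898, -1.52202)  len=1.7780
  (v3,v4,v2) [++-] → (-0.1353, -1.05622, 1.35478)–(-0.1353, -1.5737, 0)  len=1.4502
  (v3,v2,v6) [+-+] → (-0.1353, -1.5737, 0)–(-0.1353, -1.05622, -1.35478)  len=1.4502
  (v2,v4,v11) [-+-] → (-0.1353, -1.05622, 1.35478)–(-0.1353, -0.88898, 1.52202)  len=0.2365
  (v6,v2,v10) [+--] → (-0.1353, -1.05622, -1.35478)–(-0.1353, -0.88898, -1.52202)  len=0.2365

Chained into 1 loop(s):
  loop 1: 10 segments, perimeter = 10.3030
Total perimeter = 10.303

loops=1 perimeter=10.303


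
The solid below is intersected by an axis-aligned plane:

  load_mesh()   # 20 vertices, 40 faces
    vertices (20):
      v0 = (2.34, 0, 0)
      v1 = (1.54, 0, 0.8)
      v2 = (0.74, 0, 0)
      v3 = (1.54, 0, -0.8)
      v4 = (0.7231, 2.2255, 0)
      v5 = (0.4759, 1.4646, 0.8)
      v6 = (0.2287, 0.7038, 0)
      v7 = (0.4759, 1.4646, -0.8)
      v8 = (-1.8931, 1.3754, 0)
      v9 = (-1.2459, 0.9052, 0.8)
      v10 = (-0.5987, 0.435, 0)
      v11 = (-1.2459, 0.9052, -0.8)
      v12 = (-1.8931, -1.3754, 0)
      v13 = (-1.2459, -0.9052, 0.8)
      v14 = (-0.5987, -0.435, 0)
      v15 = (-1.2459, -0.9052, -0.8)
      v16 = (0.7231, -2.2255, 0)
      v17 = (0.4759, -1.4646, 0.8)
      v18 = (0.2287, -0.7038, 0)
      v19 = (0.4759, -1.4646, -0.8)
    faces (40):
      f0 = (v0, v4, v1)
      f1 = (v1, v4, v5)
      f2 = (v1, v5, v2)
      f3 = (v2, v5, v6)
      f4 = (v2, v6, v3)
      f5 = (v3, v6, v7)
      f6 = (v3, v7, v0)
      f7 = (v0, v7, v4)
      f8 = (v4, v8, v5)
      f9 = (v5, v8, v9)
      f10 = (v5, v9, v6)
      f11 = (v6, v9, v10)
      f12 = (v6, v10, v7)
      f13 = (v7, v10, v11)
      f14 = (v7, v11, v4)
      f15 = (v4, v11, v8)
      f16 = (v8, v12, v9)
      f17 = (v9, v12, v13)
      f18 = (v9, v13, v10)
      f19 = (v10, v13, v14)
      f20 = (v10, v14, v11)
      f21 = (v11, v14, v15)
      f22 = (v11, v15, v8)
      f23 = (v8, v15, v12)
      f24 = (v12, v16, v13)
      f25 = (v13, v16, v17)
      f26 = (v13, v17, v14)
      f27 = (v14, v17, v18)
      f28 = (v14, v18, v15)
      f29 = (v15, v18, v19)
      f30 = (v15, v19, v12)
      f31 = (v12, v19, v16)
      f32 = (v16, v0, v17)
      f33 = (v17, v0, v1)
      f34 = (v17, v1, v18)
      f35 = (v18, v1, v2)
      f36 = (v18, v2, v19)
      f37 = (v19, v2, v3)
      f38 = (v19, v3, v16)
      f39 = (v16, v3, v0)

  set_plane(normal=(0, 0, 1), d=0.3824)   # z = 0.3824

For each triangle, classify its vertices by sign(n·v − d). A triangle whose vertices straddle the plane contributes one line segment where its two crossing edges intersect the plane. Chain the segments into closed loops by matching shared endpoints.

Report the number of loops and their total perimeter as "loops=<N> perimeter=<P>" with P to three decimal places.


Straddling triangles (20 of 40):
  (v0,v4,v1) [--+] → (1.11358, 1.16171, 0.3824)–(1.9576, 0, 0.3824)  len=1.4359
  (v1,v4,v5) [+-+] → (1.11358, 1.16171, 0.3824)–(0.604938, 1.86179, 0.3824)  len=0.8653
  (v1,v5,v2) [++-] → (0.61376, 0.700079, 0.3824)–(1.1224, 0, 0.3824)  len=0.8653
  (v2,v5,v6) [-+-] → (0.61376, 0.700079, 0.3824)–(0.346862, 1.06746, 0.3824)  len=0.4541
  (v4,v8,v5) [--+] → (-0.760718, 1.41804, 0.3824)–(0.604938, 1.86179, 0.3824)  len=1.4359
  (v5,v8,v9) [+-+] → (-0.760718, 1.41804, 0.3824)–(-1.58374, 1.15064, 0.3824)  len=0.8654
  (v5,v9,v6) [++-] → (-0.476159, 0.800069, 0.3824)–(0.346862, 1.06746, 0.3824)  len=0.8654
  (v6,v9,v10) [-+-] → (-0.476159, 0.800069, 0.3824)–(-0.908062, 0.659756, 0.3824)  len=0.4541
  (v8,v12,v9) [--+] → (-1.58374, -0.285273, 0.3824)–(-1.58374, 1.15064, 0.3824)  len=1.4359
  (v9,v12,v13) [+-+] → (-1.58374, -0.285273, 0.3824)–(-1.58374, -1.15064, 0.3824)  len=0.8654
  (v9,v13,v10) [++-] → (-0.908062, -0.205616, 0.3824)–(-0.908062, 0.659756, 0.3824)  len=0.8654
  (v10,v13,v14) [-+-] → (-0.908062, -0.205616, 0.3824)–(-0.908062, -0.659756, 0.3824)  len=0.4541
  (v12,v16,v13) [--+] → (-0.218082, -1.5944, 0.3824)–(-1.58374, -1.15064, 0.3824)  len=1.4359
  (v13,v16,v17) [+-+] → (-0.218082, -1.5944, 0.3824)–(0.604938, -1.86179, 0.3824)  len=0.8654
  (v13,v17,v14) [++-] → (-0.0850412, -0.927149, 0.3824)–(-0.908062, -0.659756, 0.3824)  len=0.8654
  (v14,v17,v18) [-+-] → (-0.0850412, -0.927149, 0.3824)–(0.346862, -1.06746, 0.3824)  len=0.4541
  (v16,v0,v17) [--+] → (1.44896, -0.700079, 0.3824)–(0.604938, -1.86179, 0.3824)  len=1.4359
  (v17,v0,v1) [+-+] → (1.44896, -0.700079, 0.3824)–(1.9576, 0, 0.3824)  len=0.8653
  (v17,v1,v18) [++-] → (0.855501, -0.367384, 0.3824)–(0.346862, -1.06746, 0.3824)  len=0.8653
  (v18,v1,v2) [-+-] → (0.855501, -0.367384, 0.3824)–(1.1224, 0, 0.3824)  len=0.4541

Chained into 2 loop(s):
  loop 1: 10 segments, perimeter = 11.5065
  loop 2: 10 segments, perimeter = 6.5974
Total perimeter = 18.104

loops=2 perimeter=18.104


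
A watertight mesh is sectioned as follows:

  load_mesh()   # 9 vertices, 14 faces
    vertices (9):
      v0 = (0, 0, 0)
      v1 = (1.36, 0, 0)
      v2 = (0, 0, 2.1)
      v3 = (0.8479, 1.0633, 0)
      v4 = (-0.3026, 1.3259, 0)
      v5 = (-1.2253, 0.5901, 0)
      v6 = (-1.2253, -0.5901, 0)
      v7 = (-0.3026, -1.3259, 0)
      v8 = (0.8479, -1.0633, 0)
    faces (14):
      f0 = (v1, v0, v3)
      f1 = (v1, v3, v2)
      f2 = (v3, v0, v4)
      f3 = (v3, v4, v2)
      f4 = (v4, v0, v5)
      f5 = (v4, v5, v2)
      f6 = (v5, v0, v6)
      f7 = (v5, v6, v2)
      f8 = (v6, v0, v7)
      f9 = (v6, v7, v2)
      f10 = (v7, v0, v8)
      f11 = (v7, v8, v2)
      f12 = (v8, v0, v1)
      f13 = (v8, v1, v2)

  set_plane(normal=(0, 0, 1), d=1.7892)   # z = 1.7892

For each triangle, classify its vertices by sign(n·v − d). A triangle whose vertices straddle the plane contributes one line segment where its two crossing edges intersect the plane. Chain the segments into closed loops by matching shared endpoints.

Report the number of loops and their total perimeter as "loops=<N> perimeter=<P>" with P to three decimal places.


Straddling triangles (7 of 14):
  (v1,v3,v2) [--+] → (0.125489, 0.157368, 1.7892)–(0.20128, 0, 1.7892)  len=0.1747
  (v3,v4,v2) [--+] → (-0.0447848, 0.196233, 1.7892)–(0.125489, 0.157368, 1.7892)  len=0.1747
  (v4,v5,v2) [--+] → (-0.181344, 0.0873348, 1.7892)–(-0.0447848, 0.196233, 1.7892)  len=0.1747
  (v5,v6,v2) [--+] → (-0.181344, -0.0873348, 1.7892)–(-0.181344, 0.0873348, 1.7892)  len=0.1747
  (v6,v7,v2) [--+] → (-0.0447848, -0.196233, 1.7892)–(-0.181344, -0.0873348, 1.7892)  len=0.1747
  (v7,v8,v2) [--+] → (0.125489, -0.157368, 1.7892)–(-0.0447848, -0.196233, 1.7892)  len=0.1747
  (v8,v1,v2) [--+] → (0.20128, 0, 1.7892)–(0.125489, -0.157368, 1.7892)  len=0.1747

Chained into 1 loop(s):
  loop 1: 7 segments, perimeter = 1.2226
Total perimeter = 1.223

loops=1 perimeter=1.223


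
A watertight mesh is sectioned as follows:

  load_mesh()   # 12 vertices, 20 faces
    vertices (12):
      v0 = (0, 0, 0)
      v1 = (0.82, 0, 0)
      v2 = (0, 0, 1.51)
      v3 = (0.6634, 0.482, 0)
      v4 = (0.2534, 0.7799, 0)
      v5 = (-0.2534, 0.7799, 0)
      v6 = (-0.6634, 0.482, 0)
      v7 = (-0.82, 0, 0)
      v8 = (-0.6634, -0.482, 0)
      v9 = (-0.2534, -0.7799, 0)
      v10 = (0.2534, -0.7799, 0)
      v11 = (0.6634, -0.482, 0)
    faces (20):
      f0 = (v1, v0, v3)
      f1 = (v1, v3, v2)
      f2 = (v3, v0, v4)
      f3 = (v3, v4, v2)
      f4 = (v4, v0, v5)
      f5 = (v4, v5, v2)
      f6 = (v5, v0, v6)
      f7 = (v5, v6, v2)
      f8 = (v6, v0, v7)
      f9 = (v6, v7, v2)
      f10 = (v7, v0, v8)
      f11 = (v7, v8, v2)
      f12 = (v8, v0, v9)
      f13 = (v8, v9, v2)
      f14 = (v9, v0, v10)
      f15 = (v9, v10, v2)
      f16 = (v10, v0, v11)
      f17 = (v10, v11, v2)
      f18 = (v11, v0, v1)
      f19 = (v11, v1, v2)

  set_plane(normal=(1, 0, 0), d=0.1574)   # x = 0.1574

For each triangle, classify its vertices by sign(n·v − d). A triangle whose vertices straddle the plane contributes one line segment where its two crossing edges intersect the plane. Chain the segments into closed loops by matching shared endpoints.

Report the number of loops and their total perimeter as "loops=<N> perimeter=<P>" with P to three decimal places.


Straddling triangles (12 of 20):
  (v1,v0,v3) [+-+] → (0.1574, 0, 0)–(0.1574, 0.114361, 0)  len=0.1144
  (v1,v3,v2) [++-] → (0.1574, 0.114361, 1.15173)–(0.1574, 0, 1.22015)  len=0.1333
  (v3,v0,v4) [+-+] → (0.1574, 0.114361, 0)–(0.1574, 0.484437, 0)  len=0.3701
  (v3,v4,v2) [++-] → (0.1574, 0.484437, 0.57206)–(0.1574, 0.114361, 1.15173)  len=0.6877
  (v4,v0,v5) [+--] → (0.1574, 0.484437, 0)–(0.1574, 0.7799, 0)  len=0.2955
  (v4,v5,v2) [+--] → (0.1574, 0.7799, 0)–(0.1574, 0.484437, 0.57206)  len=0.6439
  (v9,v0,v10) [--+] → (0.1574, -0.484437, 0)–(0.1574, -0.7799, 0)  len=0.2955
  (v9,v10,v2) [-+-] → (0.1574, -0.7799, 0)–(0.1574, -0.484437, 0.57206)  len=0.6439
  (v10,v0,v11) [+-+] → (0.1574, -0.484437, 0)–(0.1574, -0.114361, 0)  len=0.3701
  (v10,v11,v2) [++-] → (0.1574, -0.114361, 1.15173)–(0.1574, -0.484437, 0.57206)  len=0.6877
  (v11,v0,v1) [+-+] → (0.1574, -0.114361, 0)–(0.1574, 0, 0)  len=0.1144
  (v11,v1,v2) [++-] → (0.1574, 0, 1.22015)–(0.1574, -0.114361, 1.15173)  len=0.1333

Chained into 1 loop(s):
  loop 1: 12 segments, perimeter = 4.4895
Total perimeter = 4.490

loops=1 perimeter=4.490


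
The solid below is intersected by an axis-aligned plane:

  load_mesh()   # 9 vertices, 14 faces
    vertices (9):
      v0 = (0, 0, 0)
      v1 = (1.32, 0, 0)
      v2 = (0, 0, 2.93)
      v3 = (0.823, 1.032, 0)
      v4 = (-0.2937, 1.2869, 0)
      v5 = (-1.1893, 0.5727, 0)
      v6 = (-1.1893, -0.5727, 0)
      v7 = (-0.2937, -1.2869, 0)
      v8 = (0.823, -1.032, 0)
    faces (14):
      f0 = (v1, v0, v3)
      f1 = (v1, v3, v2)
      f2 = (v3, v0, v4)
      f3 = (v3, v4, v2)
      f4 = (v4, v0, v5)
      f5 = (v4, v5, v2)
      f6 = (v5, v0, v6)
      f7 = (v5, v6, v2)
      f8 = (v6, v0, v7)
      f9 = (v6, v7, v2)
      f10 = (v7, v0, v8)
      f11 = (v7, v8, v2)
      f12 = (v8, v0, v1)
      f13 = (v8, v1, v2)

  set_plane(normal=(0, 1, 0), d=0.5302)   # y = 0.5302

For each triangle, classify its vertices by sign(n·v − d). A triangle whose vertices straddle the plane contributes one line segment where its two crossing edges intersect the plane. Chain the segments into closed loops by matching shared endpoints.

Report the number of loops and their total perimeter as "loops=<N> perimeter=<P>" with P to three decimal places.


loops=1 perimeter=6.468

Straddling triangles (8 of 14):
  (v1,v0,v3) [--+] → (0.422824, 0.5302, 0)–(1.06466, 0.5302, 0)  len=0.6418
  (v1,v3,v2) [-+-] → (1.06466, 0.5302, 0)–(0.422824, 0.5302, 1.42468)  len=1.5626
  (v3,v0,v4) [+-+] → (0.422824, 0.5302, 0)–(-0.121004, 0.5302, 0)  len=0.5438
  (v3,v4,v2) [++-] → (-0.121004, 0.5302, 1.72285)–(0.422824, 0.5302, 1.42468)  len=0.6202
  (v4,v0,v5) [+-+] → (-0.121004, 0.5302, 0)–(-1.10104, 0.5302, 0)  len=0.9800
  (v4,v5,v2) [++-] → (-1.10104, 0.5302, 0.217435)–(-0.121004, 0.5302, 1.72285)  len=1.7963
  (v5,v0,v6) [+--] → (-1.10104, 0.5302, 0)–(-1.1893, 0.5302, 0)  len=0.0883
  (v5,v6,v2) [+--] → (-1.1893, 0.5302, 0)–(-1.10104, 0.5302, 0.217435)  len=0.2347

Chained into 1 loop(s):
  loop 1: 8 segments, perimeter = 6.4677
Total perimeter = 6.468


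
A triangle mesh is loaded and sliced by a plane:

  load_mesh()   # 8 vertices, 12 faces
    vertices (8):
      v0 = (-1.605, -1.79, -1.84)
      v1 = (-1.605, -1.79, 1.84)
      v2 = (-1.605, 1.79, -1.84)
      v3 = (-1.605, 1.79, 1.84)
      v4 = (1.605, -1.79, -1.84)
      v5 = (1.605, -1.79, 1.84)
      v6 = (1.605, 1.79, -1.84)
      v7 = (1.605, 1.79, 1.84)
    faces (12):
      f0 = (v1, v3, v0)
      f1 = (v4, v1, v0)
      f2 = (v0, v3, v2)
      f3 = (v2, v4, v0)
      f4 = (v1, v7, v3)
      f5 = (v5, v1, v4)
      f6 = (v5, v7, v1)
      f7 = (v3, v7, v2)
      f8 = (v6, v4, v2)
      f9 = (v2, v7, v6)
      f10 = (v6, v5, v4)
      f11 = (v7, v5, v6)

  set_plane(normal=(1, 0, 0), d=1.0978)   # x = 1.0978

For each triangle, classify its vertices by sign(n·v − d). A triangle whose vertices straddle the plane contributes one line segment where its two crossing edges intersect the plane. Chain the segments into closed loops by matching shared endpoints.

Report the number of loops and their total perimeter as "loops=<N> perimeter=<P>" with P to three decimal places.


loops=1 perimeter=14.520

Straddling triangles (8 of 12):
  (v4,v1,v0) [+--] → (1.0978, -1.79, -1.25854)–(1.0978, -1.79, -1.84)  len=0.5815
  (v2,v4,v0) [-+-] → (1.0978, -1.22434, -1.84)–(1.0978, -1.79, -1.84)  len=0.5657
  (v1,v7,v3) [-+-] → (1.0978, 1.22434, 1.84)–(1.0978, 1.79, 1.84)  len=0.5657
  (v5,v1,v4) [+-+] → (1.0978, -1.79, 1.84)–(1.0978, -1.79, -1.25854)  len=3.0985
  (v5,v7,v1) [++-] → (1.0978, 1.22434, 1.84)–(1.0978, -1.79, 1.84)  len=3.0143
  (v3,v7,v2) [-+-] → (1.0978, 1.79, 1.84)–(1.0978, 1.79, 1.25854)  len=0.5815
  (v6,v4,v2) [++-] → (1.0978, -1.22434, -1.84)–(1.0978, 1.79, -1.84)  len=3.0143
  (v2,v7,v6) [-++] → (1.0978, 1.79, 1.25854)–(1.0978, 1.79, -1.84)  len=3.0985

Chained into 1 loop(s):
  loop 1: 8 segments, perimeter = 14.5200
Total perimeter = 14.520
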